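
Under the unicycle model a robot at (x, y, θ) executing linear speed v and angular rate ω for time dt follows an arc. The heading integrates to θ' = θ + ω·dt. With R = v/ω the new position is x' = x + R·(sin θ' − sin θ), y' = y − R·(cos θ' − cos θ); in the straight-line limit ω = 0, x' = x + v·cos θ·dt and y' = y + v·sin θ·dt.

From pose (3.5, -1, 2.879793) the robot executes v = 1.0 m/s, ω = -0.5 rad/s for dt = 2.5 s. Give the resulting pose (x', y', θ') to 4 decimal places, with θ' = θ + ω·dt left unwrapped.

θ' = 2.8798 + -0.5·2.5 = 1.6298
R = v/ω = 1.0/-0.5 = -2.0000
x' = 3.5 + -2.0000·(sin 1.6298 − sin 2.8798) = 2.0211
y' = -1 − -2.0000·(cos 1.6298 − cos 2.8798) = 0.8139

(2.0211, 0.8139, 1.6298)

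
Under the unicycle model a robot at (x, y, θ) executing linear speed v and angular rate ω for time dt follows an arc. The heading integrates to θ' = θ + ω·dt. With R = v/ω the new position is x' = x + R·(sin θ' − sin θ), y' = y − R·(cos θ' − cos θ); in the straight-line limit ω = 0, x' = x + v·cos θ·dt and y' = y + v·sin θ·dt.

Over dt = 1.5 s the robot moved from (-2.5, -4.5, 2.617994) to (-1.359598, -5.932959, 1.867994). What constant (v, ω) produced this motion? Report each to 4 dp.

Δθ = 1.867994 − 2.617994 = -0.750000
ω = Δθ/dt = -0.750000/1.5 = -0.5000
R = −Δy/(cos θ' − cos θ) = 2.5000
v = R·ω = 2.5000·-0.5000 = -1.2500

v = -1.2500, ω = -0.5000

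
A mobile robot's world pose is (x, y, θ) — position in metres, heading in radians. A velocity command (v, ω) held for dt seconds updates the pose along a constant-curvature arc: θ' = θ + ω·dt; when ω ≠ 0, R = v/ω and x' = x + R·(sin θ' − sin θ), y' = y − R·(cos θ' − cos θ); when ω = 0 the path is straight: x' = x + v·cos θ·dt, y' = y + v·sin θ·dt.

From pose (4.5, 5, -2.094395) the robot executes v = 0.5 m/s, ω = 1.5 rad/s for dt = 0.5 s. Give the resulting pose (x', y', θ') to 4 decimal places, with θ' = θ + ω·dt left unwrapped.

(4.4638, 4.7585, -1.3444)

θ' = -2.0944 + 1.5·0.5 = -1.3444
R = v/ω = 0.5/1.5 = 0.3333
x' = 4.5 + 0.3333·(sin -1.3444 − sin -2.0944) = 4.4638
y' = 5 − 0.3333·(cos -1.3444 − cos -2.0944) = 4.7585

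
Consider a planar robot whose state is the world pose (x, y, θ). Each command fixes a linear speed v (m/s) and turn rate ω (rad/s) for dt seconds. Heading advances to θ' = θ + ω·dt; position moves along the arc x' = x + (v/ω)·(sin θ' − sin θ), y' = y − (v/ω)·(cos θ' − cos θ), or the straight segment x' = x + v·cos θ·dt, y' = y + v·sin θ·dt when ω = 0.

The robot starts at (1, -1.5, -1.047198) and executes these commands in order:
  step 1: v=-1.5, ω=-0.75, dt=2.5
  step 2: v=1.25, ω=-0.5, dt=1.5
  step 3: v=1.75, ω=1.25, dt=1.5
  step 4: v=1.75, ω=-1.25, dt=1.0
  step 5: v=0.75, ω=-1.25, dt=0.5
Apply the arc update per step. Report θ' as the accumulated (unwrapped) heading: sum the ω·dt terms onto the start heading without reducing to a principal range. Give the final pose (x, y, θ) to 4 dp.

(-3.1777, -0.1570, -3.6722)

step 1: θ'=-2.9222 (R=2.0000) → pose (2.2968, 1.4521, -2.9222)
step 2: θ'=-3.6722 (R=-2.5000) → pose (0.4875, 1.7359, -3.6722)
step 3: θ'=-1.7972 (R=1.4000) → pose (-1.5852, 0.8426, -1.7972)
step 4: θ'=-3.0472 (R=-1.4000) → pose (-2.8175, -0.2369, -3.0472)
step 5: θ'=-3.6722 (R=-0.6000) → pose (-3.1777, -0.1570, -3.6722)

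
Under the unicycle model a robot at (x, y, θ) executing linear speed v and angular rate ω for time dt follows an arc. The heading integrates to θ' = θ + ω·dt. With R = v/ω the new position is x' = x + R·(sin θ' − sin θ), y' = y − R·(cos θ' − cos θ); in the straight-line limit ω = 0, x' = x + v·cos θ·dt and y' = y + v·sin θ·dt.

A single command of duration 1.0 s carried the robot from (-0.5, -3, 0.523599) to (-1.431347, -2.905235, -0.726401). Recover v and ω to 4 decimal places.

Δθ = -0.726401 − 0.523599 = -1.250000
ω = Δθ/dt = -1.250000/1.0 = -1.2500
R = Δx/(sin θ' − sin θ) = 0.8000
v = R·ω = 0.8000·-1.2500 = -1.0000

v = -1.0000, ω = -1.2500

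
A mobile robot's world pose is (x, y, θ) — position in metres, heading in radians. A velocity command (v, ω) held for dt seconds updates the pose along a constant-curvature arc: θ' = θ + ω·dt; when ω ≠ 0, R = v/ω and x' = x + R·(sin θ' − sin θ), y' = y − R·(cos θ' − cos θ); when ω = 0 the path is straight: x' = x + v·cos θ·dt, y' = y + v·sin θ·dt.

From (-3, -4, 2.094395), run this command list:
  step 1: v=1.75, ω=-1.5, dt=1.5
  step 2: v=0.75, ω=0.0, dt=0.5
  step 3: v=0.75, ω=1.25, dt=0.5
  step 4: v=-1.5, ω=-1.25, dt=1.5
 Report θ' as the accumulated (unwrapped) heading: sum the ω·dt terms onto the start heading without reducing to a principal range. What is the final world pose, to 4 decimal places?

(-2.8004, -1.3917, -1.4056)

step 1: θ'=-0.1556 (R=-1.1667) → pose (-1.8088, -2.2641, -0.1556)
step 2: θ'=-0.1556 (straight) → pose (-1.4384, -2.3222, -0.1556)
step 3: θ'=0.4694 (R=0.6000) → pose (-1.0740, -2.2646, 0.4694)
step 4: θ'=-1.4056 (R=1.2000) → pose (-2.8004, -1.3917, -1.4056)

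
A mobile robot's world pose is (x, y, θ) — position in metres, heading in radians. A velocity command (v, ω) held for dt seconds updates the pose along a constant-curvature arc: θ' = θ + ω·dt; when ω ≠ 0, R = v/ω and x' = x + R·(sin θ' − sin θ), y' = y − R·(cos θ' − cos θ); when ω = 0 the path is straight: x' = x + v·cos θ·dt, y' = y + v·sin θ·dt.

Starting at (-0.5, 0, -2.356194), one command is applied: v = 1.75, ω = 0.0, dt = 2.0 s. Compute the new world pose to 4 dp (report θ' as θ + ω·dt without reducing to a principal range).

θ' = -2.3562 + 0.0·2.0 = -2.3562
ω = 0 → straight: x' = -0.5 + 1.75·cos(-2.3562)·2.0 = -2.9749
y' = 0 + 1.75·sin(-2.3562)·2.0 = -2.4749

(-2.9749, -2.4749, -2.3562)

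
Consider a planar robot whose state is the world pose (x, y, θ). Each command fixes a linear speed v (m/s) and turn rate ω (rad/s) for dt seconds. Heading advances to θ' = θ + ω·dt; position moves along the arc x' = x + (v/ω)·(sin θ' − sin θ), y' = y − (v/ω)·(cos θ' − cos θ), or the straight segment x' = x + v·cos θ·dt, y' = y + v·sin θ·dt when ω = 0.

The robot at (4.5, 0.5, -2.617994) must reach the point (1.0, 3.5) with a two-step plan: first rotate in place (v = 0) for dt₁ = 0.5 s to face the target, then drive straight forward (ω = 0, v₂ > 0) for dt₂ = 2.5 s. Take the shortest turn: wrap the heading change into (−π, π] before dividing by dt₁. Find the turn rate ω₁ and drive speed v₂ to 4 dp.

heading to target = atan2(3.5−0.5, 1−4.5) = 2.4330
Δθ = wrap(2.4330 − -2.6180) = -1.2322; ω₁ = Δθ/dt₁ = -2.4644
distance = √((1−4.5)² + (3.5−0.5)²) = 4.6098; v₂ = distance/dt₂ = 1.8439

ω₁ = -2.4644, v₂ = 1.8439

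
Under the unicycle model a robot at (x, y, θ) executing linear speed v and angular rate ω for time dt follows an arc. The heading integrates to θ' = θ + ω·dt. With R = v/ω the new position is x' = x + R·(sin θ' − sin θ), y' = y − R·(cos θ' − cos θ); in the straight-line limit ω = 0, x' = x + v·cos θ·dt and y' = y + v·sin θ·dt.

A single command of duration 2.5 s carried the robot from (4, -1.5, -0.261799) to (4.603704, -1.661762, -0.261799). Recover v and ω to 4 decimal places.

v = 0.2500, ω = 0.0000

Δθ = -0.261799 − -0.261799 = 0.000000
ω = Δθ/dt = 0.000000/2.5 = 0.0000
ω = 0 → v = (Δx·cos θ + Δy·sin θ)/dt = 0.2500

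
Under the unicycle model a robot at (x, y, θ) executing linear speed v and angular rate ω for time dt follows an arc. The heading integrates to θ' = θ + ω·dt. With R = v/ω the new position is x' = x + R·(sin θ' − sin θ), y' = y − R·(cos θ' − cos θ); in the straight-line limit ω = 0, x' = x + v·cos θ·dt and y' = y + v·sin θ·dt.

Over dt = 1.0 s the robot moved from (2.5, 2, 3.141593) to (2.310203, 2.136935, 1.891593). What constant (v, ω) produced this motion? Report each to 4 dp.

v = 0.2500, ω = -1.2500

Δθ = 1.891593 − 3.141593 = -1.250000
ω = Δθ/dt = -1.250000/1.0 = -1.2500
R = Δx/(sin θ' − sin θ) = -0.2000
v = R·ω = -0.2000·-1.2500 = 0.2500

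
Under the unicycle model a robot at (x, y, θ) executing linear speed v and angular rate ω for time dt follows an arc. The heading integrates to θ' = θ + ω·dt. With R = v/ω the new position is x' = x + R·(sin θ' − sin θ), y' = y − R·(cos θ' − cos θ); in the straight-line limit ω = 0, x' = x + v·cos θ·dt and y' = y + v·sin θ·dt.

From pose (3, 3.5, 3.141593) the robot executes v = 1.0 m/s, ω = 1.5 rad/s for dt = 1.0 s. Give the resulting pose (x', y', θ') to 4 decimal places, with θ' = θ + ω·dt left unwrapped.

(2.3350, 2.8805, 4.6416)

θ' = 3.1416 + 1.5·1.0 = 4.6416
R = v/ω = 1.0/1.5 = 0.6667
x' = 3 + 0.6667·(sin 4.6416 − sin 3.1416) = 2.3350
y' = 3.5 − 0.6667·(cos 4.6416 − cos 3.1416) = 2.8805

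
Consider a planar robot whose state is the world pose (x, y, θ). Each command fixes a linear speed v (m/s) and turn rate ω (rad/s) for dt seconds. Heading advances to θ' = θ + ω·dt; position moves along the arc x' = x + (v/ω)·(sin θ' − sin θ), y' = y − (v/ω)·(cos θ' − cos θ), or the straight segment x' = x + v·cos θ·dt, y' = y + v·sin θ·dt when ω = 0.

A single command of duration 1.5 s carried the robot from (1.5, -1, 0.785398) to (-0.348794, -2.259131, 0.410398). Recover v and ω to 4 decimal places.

v = -1.5000, ω = -0.2500

Δθ = 0.410398 − 0.785398 = -0.375000
ω = Δθ/dt = -0.375000/1.5 = -0.2500
R = Δx/(sin θ' − sin θ) = 6.0000
v = R·ω = 6.0000·-0.2500 = -1.5000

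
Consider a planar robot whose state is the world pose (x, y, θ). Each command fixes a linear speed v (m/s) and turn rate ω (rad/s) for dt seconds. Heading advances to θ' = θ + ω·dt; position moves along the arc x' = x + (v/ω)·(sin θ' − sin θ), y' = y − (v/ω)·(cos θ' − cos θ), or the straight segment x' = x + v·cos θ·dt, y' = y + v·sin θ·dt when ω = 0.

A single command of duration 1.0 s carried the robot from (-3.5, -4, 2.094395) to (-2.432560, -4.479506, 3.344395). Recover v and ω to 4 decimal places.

v = -1.2500, ω = 1.2500

Δθ = 3.344395 − 2.094395 = 1.250000
ω = Δθ/dt = 1.250000/1.0 = 1.2500
R = Δx/(sin θ' − sin θ) = -1.0000
v = R·ω = -1.0000·1.2500 = -1.2500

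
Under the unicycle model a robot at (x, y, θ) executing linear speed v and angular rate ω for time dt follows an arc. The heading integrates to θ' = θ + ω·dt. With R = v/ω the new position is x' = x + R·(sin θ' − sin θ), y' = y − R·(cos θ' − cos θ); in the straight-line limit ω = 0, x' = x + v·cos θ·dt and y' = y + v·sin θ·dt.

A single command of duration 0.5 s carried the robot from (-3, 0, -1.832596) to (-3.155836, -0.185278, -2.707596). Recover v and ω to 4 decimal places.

Δθ = -2.707596 − -1.832596 = -0.875000
ω = Δθ/dt = -0.875000/0.5 = -1.7500
R = −Δy/(cos θ' − cos θ) = -0.2857
v = R·ω = -0.2857·-1.7500 = 0.5000

v = 0.5000, ω = -1.7500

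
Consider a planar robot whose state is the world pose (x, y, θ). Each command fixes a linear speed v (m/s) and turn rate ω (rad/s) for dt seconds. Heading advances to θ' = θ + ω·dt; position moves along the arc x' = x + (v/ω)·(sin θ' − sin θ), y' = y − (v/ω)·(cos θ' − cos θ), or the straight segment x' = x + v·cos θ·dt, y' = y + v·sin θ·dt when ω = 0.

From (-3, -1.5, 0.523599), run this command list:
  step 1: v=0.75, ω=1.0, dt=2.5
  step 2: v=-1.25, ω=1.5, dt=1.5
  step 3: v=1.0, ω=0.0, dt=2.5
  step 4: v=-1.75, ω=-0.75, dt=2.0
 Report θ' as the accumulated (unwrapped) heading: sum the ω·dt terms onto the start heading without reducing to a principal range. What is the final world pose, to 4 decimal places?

(-0.5556, 2.1733, 3.7736)

step 1: θ'=3.0236 (R=0.7500) → pose (-3.2867, -0.1057, 3.0236)
step 2: θ'=5.2736 (R=-0.8333) → pose (-2.4831, 1.1654, 5.2736)
step 3: θ'=5.2736 (straight) → pose (-1.1526, -0.9512, 5.2736)
step 4: θ'=3.7736 (R=2.3333) → pose (-0.5556, 2.1733, 3.7736)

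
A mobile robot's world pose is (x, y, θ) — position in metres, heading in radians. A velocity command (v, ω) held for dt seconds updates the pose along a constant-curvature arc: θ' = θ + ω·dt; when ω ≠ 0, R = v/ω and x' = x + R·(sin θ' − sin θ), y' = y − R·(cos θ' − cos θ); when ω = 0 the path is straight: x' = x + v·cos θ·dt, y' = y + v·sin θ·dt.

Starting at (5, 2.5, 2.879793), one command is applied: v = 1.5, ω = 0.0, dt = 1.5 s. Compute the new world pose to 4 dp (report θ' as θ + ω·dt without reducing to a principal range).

θ' = 2.8798 + 0.0·1.5 = 2.8798
ω = 0 → straight: x' = 5 + 1.5·cos(2.8798)·1.5 = 2.8267
y' = 2.5 + 1.5·sin(2.8798)·1.5 = 3.0823

(2.8267, 3.0823, 2.8798)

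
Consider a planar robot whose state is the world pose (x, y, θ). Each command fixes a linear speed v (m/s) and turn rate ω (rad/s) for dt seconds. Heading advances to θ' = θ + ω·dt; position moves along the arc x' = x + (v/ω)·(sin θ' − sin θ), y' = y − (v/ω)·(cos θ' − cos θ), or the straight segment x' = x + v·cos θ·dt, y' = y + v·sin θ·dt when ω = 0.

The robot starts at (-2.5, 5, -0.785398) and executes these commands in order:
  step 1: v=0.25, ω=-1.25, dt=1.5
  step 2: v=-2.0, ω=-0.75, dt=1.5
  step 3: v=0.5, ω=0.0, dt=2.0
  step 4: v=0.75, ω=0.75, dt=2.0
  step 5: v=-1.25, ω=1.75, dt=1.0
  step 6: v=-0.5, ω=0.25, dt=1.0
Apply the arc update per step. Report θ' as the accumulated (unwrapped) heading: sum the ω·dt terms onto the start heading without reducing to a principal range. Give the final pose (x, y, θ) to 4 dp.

(-2.5018, 6.1874, -0.2854)

step 1: θ'=-2.6604 (R=-0.2000) → pose (-2.5489, 4.6813, -2.6604)
step 2: θ'=-3.7854 (R=2.6667) → pose (0.2860, 4.4503, -3.7854)
step 3: θ'=-3.7854 (straight) → pose (-0.5138, 5.0505, -3.7854)
step 4: θ'=-2.2854 (R=1.0000) → pose (-1.8694, 4.9060, -2.2854)
step 5: θ'=-0.5354 (R=-0.7143) → pose (-2.0445, 5.9884, -0.5354)
step 6: θ'=-0.2854 (R=-2.0000) → pose (-2.5018, 6.1874, -0.2854)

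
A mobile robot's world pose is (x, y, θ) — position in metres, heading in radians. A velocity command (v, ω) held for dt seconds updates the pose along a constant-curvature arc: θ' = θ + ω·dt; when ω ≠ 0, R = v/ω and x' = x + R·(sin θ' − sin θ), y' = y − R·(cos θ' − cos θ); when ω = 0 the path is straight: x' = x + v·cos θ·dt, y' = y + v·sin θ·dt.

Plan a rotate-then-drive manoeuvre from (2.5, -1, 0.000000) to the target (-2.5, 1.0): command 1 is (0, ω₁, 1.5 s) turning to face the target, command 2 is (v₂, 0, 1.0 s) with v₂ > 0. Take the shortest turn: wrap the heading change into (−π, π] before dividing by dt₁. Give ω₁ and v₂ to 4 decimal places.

heading to target = atan2(1−-1, -2.5−2.5) = 2.7611
Δθ = wrap(2.7611 − 0.0000) = 2.7611; ω₁ = Δθ/dt₁ = 1.8407
distance = √((-2.5−2.5)² + (1−-1)²) = 5.3852; v₂ = distance/dt₂ = 5.3852

ω₁ = 1.8407, v₂ = 5.3852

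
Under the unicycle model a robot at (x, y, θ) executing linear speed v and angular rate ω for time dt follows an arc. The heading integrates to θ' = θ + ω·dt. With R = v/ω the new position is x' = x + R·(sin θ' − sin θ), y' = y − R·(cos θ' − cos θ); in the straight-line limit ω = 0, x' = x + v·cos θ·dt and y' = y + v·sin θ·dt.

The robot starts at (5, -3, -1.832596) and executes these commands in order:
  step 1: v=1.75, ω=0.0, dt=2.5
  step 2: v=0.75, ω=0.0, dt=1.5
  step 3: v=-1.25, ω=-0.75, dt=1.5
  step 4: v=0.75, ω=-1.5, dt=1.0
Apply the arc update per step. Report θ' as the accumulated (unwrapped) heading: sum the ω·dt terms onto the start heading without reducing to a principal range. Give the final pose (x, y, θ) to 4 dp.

step 1: θ'=-1.8326 (straight) → pose (3.8677, -7.2259, -1.8326)
step 2: θ'=-1.8326 (straight) → pose (3.5765, -8.3126, -1.8326)
step 3: θ'=-2.9576 (R=1.6667) → pose (4.8814, -7.1054, -2.9576)
step 4: θ'=-4.4576 (R=-0.5000) → pose (4.3061, -6.7399, -4.4576)

(4.3061, -6.7399, -4.4576)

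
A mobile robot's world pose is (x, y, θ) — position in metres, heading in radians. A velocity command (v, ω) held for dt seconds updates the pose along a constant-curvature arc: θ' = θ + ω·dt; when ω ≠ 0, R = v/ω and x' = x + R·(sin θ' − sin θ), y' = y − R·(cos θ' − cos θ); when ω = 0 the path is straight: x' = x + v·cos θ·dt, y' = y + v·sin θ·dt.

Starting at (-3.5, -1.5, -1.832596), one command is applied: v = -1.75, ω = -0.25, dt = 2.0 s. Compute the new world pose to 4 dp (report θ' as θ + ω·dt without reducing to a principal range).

θ' = -1.8326 + -0.25·2.0 = -2.3326
R = v/ω = -1.75/-0.25 = 7.0000
x' = -3.5 + 7.0000·(sin -2.3326 − sin -1.8326) = -1.8037
y' = -1.5 − 7.0000·(cos -2.3326 − cos -1.8326) = 1.5198

(-1.8037, 1.5198, -2.3326)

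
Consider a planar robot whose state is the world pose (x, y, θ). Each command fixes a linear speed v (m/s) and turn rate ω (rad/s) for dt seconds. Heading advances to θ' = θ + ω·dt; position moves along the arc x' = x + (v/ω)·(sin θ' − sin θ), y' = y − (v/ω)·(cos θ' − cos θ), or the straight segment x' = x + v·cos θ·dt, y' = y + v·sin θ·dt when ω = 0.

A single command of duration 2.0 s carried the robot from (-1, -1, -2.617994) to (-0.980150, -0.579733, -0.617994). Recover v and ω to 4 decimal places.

v = -0.2500, ω = 1.0000

Δθ = -0.617994 − -2.617994 = 2.000000
ω = Δθ/dt = 2.000000/2.0 = 1.0000
R = −Δy/(cos θ' − cos θ) = -0.2500
v = R·ω = -0.2500·1.0000 = -0.2500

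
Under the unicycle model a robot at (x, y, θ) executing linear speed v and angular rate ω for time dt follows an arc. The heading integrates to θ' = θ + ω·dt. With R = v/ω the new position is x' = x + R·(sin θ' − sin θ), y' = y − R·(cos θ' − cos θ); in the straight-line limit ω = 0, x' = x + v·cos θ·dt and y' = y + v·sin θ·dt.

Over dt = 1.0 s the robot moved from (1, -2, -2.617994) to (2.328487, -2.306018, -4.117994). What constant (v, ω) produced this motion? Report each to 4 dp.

v = -1.5000, ω = -1.5000

Δθ = -4.117994 − -2.617994 = -1.500000
ω = Δθ/dt = -1.500000/1.0 = -1.5000
R = Δx/(sin θ' − sin θ) = 1.0000
v = R·ω = 1.0000·-1.5000 = -1.5000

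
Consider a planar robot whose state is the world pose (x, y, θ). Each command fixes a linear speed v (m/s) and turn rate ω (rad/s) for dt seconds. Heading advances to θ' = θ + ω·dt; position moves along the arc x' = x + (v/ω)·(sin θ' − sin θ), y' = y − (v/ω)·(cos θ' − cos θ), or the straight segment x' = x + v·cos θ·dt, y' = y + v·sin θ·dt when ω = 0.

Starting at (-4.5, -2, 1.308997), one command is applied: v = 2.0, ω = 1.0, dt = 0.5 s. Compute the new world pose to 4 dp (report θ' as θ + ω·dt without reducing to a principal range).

θ' = 1.3090 + 1.0·0.5 = 1.8090
R = v/ω = 2.0/1.0 = 2.0000
x' = -4.5 + 2.0000·(sin 1.8090 − sin 1.3090) = -4.4883
y' = -2 − 2.0000·(cos 1.8090 − cos 1.3090) = -1.0105

(-4.4883, -1.0105, 1.8090)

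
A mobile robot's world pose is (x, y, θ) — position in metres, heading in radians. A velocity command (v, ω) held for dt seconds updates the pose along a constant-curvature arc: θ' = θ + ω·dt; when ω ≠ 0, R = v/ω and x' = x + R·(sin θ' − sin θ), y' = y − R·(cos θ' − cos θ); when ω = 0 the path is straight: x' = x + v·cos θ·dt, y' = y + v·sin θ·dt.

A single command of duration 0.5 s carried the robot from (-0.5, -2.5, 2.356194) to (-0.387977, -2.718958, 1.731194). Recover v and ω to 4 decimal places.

v = -0.5000, ω = -1.2500

Δθ = 1.731194 − 2.356194 = -0.625000
ω = Δθ/dt = -0.625000/0.5 = -1.2500
R = −Δy/(cos θ' − cos θ) = 0.4000
v = R·ω = 0.4000·-1.2500 = -0.5000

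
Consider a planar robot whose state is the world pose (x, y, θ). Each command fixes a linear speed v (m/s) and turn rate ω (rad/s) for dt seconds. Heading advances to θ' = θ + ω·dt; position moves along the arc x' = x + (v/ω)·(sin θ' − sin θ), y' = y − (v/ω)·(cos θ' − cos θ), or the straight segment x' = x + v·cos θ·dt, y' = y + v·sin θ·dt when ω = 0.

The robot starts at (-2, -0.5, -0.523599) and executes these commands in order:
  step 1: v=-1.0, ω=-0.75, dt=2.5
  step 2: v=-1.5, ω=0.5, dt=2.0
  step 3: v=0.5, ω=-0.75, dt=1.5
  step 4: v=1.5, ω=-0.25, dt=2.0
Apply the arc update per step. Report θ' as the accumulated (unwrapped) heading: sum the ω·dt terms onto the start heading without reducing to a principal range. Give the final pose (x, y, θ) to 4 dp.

(-4.3498, 2.6344, -3.0236)

step 1: θ'=-2.3986 (R=1.3333) → pose (-2.2353, 1.6366, -2.3986)
step 2: θ'=-1.3986 (R=-3.0000) → pose (-1.3092, 4.3600, -1.3986)
step 3: θ'=-2.5236 (R=-0.6667) → pose (-1.5797, 3.7024, -2.5236)
step 4: θ'=-3.0236 (R=-6.0000) → pose (-4.3498, 2.6344, -3.0236)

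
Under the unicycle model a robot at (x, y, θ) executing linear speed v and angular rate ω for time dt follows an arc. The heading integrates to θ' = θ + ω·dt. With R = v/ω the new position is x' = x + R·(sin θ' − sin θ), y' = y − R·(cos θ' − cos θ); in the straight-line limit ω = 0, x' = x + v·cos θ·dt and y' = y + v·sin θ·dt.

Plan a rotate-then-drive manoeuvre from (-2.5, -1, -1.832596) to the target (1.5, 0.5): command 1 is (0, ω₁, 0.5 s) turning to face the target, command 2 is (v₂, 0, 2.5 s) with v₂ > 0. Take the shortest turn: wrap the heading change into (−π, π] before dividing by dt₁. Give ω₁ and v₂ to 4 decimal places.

ω₁ = 4.3827, v₂ = 1.7088

heading to target = atan2(0.5−-1, 1.5−-2.5) = 0.3588
Δθ = wrap(0.3588 − -1.8326) = 2.1914; ω₁ = Δθ/dt₁ = 4.3827
distance = √((1.5−-2.5)² + (0.5−-1)²) = 4.2720; v₂ = distance/dt₂ = 1.7088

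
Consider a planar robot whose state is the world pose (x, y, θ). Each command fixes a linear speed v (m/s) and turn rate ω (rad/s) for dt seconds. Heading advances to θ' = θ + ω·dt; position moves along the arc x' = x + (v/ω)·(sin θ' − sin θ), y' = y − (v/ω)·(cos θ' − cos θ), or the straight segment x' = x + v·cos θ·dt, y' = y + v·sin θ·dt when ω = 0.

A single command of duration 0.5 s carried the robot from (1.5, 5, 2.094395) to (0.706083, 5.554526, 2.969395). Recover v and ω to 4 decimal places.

v = 2.0000, ω = 1.7500

Δθ = 2.969395 − 2.094395 = 0.875000
ω = Δθ/dt = 0.875000/0.5 = 1.7500
R = Δx/(sin θ' − sin θ) = 1.1429
v = R·ω = 1.1429·1.7500 = 2.0000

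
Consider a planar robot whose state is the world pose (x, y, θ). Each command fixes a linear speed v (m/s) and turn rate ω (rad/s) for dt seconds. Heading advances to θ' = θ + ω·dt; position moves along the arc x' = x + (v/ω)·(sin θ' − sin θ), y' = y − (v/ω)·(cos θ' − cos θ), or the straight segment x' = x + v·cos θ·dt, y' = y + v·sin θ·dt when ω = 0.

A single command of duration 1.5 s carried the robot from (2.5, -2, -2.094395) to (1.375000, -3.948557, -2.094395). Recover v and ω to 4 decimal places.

Δθ = -2.094395 − -2.094395 = 0.000000
ω = Δθ/dt = 0.000000/1.5 = 0.0000
ω = 0 → v = (Δx·cos θ + Δy·sin θ)/dt = 1.5000

v = 1.5000, ω = 0.0000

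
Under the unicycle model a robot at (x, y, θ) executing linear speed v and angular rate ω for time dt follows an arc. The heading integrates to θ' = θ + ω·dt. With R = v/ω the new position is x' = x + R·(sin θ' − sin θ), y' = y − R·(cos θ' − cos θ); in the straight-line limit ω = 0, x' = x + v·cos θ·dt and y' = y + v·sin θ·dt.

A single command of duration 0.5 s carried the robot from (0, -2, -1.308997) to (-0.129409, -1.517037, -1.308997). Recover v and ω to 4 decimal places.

v = -1.0000, ω = 0.0000

Δθ = -1.308997 − -1.308997 = 0.000000
ω = Δθ/dt = 0.000000/0.5 = 0.0000
ω = 0 → v = (Δx·cos θ + Δy·sin θ)/dt = -1.0000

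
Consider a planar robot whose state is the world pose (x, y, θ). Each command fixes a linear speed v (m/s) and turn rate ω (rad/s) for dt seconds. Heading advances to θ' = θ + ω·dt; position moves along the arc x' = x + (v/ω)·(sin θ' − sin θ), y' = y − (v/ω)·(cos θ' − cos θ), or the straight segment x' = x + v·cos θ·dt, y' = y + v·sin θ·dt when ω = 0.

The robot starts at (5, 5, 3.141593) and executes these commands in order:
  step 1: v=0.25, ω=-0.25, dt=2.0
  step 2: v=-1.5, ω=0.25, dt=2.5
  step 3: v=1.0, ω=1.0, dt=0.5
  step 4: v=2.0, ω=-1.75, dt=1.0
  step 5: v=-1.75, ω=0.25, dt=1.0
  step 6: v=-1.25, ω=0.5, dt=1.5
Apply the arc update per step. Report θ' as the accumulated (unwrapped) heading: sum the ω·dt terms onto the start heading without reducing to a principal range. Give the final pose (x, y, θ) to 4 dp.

(8.5351, 2.3408, 3.0166)

step 1: θ'=2.6416 (R=-1.0000) → pose (4.5206, 5.1224, 2.6416)
step 2: θ'=3.2666 (R=-6.0000) → pose (8.1452, 4.4347, 3.2666)
step 3: θ'=3.7666 (R=1.0000) → pose (7.6848, 4.2535, 3.7666)
step 4: θ'=2.0166 (R=-1.1429) → pose (5.9849, 4.6875, 2.0166)
step 5: θ'=2.2666 (R=-7.0000) → pose (6.9280, 3.2188, 2.2666)
step 6: θ'=3.0166 (R=-2.5000) → pose (8.5351, 2.3408, 3.0166)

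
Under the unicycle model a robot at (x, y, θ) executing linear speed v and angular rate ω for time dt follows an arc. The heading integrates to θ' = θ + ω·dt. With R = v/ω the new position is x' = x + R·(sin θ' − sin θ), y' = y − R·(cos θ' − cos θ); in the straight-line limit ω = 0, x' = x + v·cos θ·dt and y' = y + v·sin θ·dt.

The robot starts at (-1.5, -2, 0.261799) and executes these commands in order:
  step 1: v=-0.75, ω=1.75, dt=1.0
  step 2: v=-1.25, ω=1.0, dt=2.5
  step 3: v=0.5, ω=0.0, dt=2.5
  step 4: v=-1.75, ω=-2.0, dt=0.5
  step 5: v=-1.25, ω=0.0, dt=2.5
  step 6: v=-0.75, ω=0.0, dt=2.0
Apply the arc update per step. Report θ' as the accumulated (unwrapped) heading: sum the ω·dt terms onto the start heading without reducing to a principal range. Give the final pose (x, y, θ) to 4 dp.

step 1: θ'=2.0118 (R=-0.4286) → pose (-1.7766, -2.5969, 2.0118)
step 2: θ'=4.5118 (R=-1.2500) → pose (0.5787, -2.3124, 4.5118)
step 3: θ'=4.5118 (straight) → pose (0.3296, -3.5373, 4.5118)
step 4: θ'=3.5118 (R=0.8750) → pose (0.8705, -2.8960, 3.5118)
step 5: θ'=3.5118 (straight) → pose (3.7838, -1.7653, 3.5118)
step 6: θ'=3.5118 (straight) → pose (5.1822, -1.2226, 3.5118)

(5.1822, -1.2226, 3.5118)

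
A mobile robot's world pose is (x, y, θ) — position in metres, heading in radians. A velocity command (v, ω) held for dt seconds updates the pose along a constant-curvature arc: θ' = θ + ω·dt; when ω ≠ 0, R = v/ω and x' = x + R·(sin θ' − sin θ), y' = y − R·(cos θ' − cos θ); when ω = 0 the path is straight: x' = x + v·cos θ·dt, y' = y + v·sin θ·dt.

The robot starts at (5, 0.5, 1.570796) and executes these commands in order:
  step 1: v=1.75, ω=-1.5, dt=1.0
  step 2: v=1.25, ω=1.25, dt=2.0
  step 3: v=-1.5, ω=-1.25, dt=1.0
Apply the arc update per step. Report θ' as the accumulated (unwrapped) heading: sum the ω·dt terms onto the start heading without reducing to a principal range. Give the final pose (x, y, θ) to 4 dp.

(7.0680, 2.1961, 1.3208)

step 1: θ'=0.0708 (R=-1.1667) → pose (6.0841, 1.6637, 0.0708)
step 2: θ'=2.5708 (R=1.0000) → pose (6.5537, 3.5027, 2.5708)
step 3: θ'=1.3208 (R=1.2000) → pose (7.0680, 2.1961, 1.3208)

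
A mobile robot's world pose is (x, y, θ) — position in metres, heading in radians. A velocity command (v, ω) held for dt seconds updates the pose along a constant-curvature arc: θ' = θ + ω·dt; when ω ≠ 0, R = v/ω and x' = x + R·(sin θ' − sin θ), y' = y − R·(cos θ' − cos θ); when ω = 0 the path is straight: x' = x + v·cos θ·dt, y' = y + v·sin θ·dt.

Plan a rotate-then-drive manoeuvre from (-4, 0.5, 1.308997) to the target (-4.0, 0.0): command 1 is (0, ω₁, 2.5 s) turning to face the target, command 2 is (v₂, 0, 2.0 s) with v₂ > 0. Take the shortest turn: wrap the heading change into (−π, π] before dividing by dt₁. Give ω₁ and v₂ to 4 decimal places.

heading to target = atan2(0−0.5, -4−-4) = -1.5708
Δθ = wrap(-1.5708 − 1.3090) = -2.8798; ω₁ = Δθ/dt₁ = -1.1519
distance = √((-4−-4)² + (0−0.5)²) = 0.5000; v₂ = distance/dt₂ = 0.2500

ω₁ = -1.1519, v₂ = 0.2500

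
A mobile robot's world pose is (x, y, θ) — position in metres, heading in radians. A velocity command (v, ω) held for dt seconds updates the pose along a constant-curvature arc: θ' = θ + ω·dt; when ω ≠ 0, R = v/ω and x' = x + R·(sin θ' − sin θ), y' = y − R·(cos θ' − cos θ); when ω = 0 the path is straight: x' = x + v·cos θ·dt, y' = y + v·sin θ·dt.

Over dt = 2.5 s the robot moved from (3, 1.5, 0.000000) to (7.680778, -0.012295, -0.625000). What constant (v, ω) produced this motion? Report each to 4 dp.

v = 2.0000, ω = -0.2500

Δθ = -0.625000 − 0.000000 = -0.625000
ω = Δθ/dt = -0.625000/2.5 = -0.2500
R = Δx/(sin θ' − sin θ) = -8.0000
v = R·ω = -8.0000·-0.2500 = 2.0000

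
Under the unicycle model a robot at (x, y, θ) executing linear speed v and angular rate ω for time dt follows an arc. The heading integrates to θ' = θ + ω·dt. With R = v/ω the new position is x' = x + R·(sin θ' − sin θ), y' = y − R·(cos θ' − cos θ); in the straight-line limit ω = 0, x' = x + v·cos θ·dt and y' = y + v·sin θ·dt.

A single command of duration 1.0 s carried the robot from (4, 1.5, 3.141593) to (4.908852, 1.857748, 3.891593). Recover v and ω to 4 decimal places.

Δθ = 3.891593 − 3.141593 = 0.750000
ω = Δθ/dt = 0.750000/1.0 = 0.7500
R = Δx/(sin θ' − sin θ) = -1.3333
v = R·ω = -1.3333·0.7500 = -1.0000

v = -1.0000, ω = 0.7500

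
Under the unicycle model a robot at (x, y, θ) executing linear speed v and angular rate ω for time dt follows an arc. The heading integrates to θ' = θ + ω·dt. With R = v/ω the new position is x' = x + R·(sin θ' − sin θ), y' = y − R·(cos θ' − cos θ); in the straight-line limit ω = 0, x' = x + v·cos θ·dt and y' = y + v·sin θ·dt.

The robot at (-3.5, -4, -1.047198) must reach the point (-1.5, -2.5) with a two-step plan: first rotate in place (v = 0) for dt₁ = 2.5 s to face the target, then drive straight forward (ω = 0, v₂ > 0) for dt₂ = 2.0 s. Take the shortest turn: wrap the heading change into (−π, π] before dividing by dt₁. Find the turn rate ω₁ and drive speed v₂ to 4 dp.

ω₁ = 0.6763, v₂ = 1.2500

heading to target = atan2(-2.5−-4, -1.5−-3.5) = 0.6435
Δθ = wrap(0.6435 − -1.0472) = 1.6907; ω₁ = Δθ/dt₁ = 0.6763
distance = √((-1.5−-3.5)² + (-2.5−-4)²) = 2.5000; v₂ = distance/dt₂ = 1.2500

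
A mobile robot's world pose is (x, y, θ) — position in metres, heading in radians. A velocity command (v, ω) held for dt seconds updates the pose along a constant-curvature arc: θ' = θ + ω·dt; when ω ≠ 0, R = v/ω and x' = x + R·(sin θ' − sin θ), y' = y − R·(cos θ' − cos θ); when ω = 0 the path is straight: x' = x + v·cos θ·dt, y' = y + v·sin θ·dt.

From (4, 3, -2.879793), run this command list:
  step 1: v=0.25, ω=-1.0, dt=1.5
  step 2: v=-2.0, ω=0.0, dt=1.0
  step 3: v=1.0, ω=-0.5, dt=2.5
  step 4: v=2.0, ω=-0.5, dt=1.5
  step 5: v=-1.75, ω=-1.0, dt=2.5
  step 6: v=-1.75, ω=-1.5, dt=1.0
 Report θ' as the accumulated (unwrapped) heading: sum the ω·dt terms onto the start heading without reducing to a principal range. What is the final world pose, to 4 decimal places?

(8.6628, 7.2303, -10.3798)

step 1: θ'=-4.3798 (R=-0.2500) → pose (3.6990, 3.1599, -4.3798)
step 2: θ'=-4.3798 (straight) → pose (4.3520, 1.2695, -4.3798)
step 3: θ'=-5.6298 (R=-2.0000) → pose (5.0266, 3.5105, -5.6298)
step 4: θ'=-6.3798 (R=-4.0000) → pose (7.8440, 4.3158, -6.3798)
step 5: θ'=-8.8798 (R=1.7500) → pose (7.1056, 7.5541, -8.8798)
step 6: θ'=-10.3798 (R=1.1667) → pose (8.6628, 7.2303, -10.3798)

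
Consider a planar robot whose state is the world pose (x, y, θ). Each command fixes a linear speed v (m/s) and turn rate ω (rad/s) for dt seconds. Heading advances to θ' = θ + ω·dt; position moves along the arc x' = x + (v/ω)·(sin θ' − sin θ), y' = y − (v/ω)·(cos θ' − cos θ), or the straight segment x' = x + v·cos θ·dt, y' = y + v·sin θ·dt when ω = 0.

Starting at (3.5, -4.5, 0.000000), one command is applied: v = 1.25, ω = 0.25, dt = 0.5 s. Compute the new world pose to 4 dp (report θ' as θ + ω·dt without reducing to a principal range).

θ' = 0.0000 + 0.25·0.5 = 0.1250
R = v/ω = 1.25/0.25 = 5.0000
x' = 3.5 + 5.0000·(sin 0.1250 − sin 0.0000) = 4.1234
y' = -4.5 − 5.0000·(cos 0.1250 − cos 0.0000) = -4.4610

(4.1234, -4.4610, 0.1250)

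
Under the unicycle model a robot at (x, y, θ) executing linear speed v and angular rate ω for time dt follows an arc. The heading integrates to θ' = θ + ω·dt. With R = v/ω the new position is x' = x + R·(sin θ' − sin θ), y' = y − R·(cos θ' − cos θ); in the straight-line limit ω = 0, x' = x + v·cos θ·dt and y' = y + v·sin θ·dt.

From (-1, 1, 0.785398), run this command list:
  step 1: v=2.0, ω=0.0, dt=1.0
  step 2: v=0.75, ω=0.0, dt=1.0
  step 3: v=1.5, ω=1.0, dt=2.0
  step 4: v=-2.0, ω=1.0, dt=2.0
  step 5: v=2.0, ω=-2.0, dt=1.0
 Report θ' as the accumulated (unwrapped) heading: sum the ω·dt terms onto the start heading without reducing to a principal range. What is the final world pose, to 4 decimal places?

step 1: θ'=0.7854 (straight) → pose (0.4142, 2.4142, 0.7854)
step 2: θ'=0.7854 (straight) → pose (0.9445, 2.9445, 0.7854)
step 3: θ'=2.7854 (R=1.5000) → pose (0.4069, 5.4110, 2.7854)
step 4: θ'=4.7854 (R=-2.0000) → pose (3.0990, 7.4314, 4.7854)
step 5: θ'=2.7854 (R=-1.0000) → pose (1.7530, 6.4212, 2.7854)

(1.7530, 6.4212, 2.7854)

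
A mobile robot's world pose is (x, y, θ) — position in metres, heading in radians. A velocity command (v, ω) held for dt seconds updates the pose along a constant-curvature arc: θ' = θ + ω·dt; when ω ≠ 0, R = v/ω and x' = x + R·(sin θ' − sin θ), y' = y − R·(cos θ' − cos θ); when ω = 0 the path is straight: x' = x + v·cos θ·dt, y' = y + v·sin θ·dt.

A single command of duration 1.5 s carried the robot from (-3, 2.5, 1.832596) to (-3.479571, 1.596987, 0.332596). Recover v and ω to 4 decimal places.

v = -0.7500, ω = -1.0000

Δθ = 0.332596 − 1.832596 = -1.500000
ω = Δθ/dt = -1.500000/1.5 = -1.0000
R = −Δy/(cos θ' − cos θ) = 0.7500
v = R·ω = 0.7500·-1.0000 = -0.7500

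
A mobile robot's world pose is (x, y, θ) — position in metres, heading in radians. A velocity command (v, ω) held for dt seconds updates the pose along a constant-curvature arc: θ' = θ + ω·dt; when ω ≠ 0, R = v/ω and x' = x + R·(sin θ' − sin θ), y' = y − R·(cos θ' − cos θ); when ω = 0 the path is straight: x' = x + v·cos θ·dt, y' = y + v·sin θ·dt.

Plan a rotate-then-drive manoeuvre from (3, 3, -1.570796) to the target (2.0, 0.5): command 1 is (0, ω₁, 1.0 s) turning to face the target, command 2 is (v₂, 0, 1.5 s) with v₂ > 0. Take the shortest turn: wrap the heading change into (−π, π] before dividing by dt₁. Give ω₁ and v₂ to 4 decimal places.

ω₁ = -0.3805, v₂ = 1.7951

heading to target = atan2(0.5−3, 2−3) = -1.9513
Δθ = wrap(-1.9513 − -1.5708) = -0.3805; ω₁ = Δθ/dt₁ = -0.3805
distance = √((2−3)² + (0.5−3)²) = 2.6926; v₂ = distance/dt₂ = 1.7951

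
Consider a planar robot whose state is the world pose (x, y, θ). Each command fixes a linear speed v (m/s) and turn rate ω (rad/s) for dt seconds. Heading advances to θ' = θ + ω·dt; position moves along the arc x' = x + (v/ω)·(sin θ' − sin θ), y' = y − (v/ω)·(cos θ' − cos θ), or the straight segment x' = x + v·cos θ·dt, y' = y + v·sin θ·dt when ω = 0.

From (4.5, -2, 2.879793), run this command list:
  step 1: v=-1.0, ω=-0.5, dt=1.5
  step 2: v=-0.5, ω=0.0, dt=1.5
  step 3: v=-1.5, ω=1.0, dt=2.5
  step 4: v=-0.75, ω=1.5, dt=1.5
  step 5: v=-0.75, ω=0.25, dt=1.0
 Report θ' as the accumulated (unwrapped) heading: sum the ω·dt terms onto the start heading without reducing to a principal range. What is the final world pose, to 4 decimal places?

(7.5014, -2.8746, 7.1298)

step 1: θ'=2.1298 (R=2.0000) → pose (5.6779, -2.8712, 2.1298)
step 2: θ'=2.1298 (straight) → pose (6.0757, -3.5070, 2.1298)
step 3: θ'=4.6298 (R=-1.5000) → pose (8.8423, -2.8353, 4.6298)
step 4: θ'=6.8798 (R=-0.5000) → pose (8.0630, -2.3804, 6.8798)
step 5: θ'=7.1298 (R=-3.0000) → pose (7.5014, -2.8746, 7.1298)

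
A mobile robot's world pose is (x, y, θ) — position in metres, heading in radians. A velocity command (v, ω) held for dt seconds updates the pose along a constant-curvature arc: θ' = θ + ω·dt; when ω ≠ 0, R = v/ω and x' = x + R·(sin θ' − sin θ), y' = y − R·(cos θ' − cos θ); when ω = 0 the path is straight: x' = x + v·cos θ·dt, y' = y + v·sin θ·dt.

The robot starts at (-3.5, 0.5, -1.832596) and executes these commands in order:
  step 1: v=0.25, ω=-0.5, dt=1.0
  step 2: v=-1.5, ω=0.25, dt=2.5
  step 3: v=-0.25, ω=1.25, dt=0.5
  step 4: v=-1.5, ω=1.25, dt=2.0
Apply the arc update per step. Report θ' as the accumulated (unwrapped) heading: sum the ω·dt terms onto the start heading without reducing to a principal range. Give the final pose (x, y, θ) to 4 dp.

(-4.2860, 3.3490, 1.4174)

step 1: θ'=-2.3326 (R=-0.5000) → pose (-3.6212, 0.2843, -2.3326)
step 2: θ'=-1.7076 (R=-6.0000) → pose (-2.0188, 3.6074, -1.7076)
step 3: θ'=-1.0826 (R=-0.2000) → pose (-2.0403, 3.7285, -1.0826)
step 4: θ'=1.4174 (R=-1.2000) → pose (-4.2860, 3.3490, 1.4174)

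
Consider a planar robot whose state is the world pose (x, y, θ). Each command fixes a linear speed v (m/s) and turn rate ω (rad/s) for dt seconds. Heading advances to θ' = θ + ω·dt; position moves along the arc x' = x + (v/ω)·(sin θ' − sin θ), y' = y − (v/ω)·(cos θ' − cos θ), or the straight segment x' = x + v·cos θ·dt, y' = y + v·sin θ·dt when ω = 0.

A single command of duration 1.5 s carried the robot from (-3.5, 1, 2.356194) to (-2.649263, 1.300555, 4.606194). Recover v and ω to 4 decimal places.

v = -0.7500, ω = 1.5000

Δθ = 4.606194 − 2.356194 = 2.250000
ω = Δθ/dt = 2.250000/1.5 = 1.5000
R = Δx/(sin θ' − sin θ) = -0.5000
v = R·ω = -0.5000·1.5000 = -0.7500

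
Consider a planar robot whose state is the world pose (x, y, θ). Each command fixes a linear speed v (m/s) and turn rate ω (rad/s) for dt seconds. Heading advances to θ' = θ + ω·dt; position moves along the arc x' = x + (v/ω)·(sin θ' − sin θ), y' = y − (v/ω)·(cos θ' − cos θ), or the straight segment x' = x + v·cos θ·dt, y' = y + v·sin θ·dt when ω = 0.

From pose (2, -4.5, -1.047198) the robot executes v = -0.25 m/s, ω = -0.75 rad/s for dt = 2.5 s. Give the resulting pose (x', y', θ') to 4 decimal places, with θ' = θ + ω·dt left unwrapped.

(2.2161, -4.0080, -2.9222)

θ' = -1.0472 + -0.75·2.5 = -2.9222
R = v/ω = -0.25/-0.75 = 0.3333
x' = 2 + 0.3333·(sin -2.9222 − sin -1.0472) = 2.2161
y' = -4.5 − 0.3333·(cos -2.9222 − cos -1.0472) = -4.0080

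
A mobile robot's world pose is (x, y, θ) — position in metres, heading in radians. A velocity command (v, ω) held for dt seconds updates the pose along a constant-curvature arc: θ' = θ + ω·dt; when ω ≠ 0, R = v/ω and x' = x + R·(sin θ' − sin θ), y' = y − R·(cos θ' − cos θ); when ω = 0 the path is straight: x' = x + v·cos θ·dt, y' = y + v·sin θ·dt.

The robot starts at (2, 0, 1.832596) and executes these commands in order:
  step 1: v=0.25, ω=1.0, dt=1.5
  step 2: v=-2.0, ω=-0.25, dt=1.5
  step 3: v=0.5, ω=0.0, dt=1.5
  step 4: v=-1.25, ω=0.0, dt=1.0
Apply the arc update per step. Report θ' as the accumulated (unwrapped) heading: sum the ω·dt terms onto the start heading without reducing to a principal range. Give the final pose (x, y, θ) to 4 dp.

step 1: θ'=3.3326 (R=0.2500) → pose (1.7111, 0.1807, 3.3326)
step 2: θ'=2.9576 (R=8.0000) → pose (4.6935, 0.1912, 2.9576)
step 3: θ'=2.9576 (straight) → pose (3.9562, 0.3284, 2.9576)
step 4: θ'=2.9576 (straight) → pose (5.1851, 0.0997, 2.9576)

(5.1851, 0.0997, 2.9576)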